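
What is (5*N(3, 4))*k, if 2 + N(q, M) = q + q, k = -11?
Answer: -220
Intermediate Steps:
N(q, M) = -2 + 2*q (N(q, M) = -2 + (q + q) = -2 + 2*q)
(5*N(3, 4))*k = (5*(-2 + 2*3))*(-11) = (5*(-2 + 6))*(-11) = (5*4)*(-11) = 20*(-11) = -220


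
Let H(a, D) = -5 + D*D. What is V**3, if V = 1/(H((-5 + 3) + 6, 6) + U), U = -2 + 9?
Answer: 1/54872 ≈ 1.8224e-5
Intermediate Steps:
U = 7
H(a, D) = -5 + D**2
V = 1/38 (V = 1/((-5 + 6**2) + 7) = 1/((-5 + 36) + 7) = 1/(31 + 7) = 1/38 ≈ 0.026316)
V**3 = (1/38)**3 = 1/54872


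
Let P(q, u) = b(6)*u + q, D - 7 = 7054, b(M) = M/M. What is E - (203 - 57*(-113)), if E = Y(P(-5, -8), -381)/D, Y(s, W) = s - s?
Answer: -6644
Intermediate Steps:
b(M) = 1
D = 7061 (D = 7 + 7054 = 7061)
P(q, u) = q + u (P(q, u) = 1*u + q = u + q = q + u)
Y(s, W) = 0
E = 0 (E = 0/7061 = 0*(1/7061) = 0)
E - (203 - 57*(-113)) = 0 - (203 - 57*(-113)) = 0 - (203 + 6441) = 0 - 1*6644 = 0 - 6644 = -6644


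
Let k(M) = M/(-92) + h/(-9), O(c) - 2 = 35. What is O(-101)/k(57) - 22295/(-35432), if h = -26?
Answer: 1127387057/66576728 ≈ 16.934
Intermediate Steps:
O(c) = 37 (O(c) = 2 + 35 = 37)
k(M) = 26/9 - M/92 (k(M) = M/(-92) - 26/(-9) = M*(-1/92) - 26*(-⅑) = -M/92 + 26/9 = 26/9 - M/92)
O(-101)/k(57) - 22295/(-35432) = 37/(26/9 - 1/92*57) - 22295/(-35432) = 37/(26/9 - 57/92) - 22295*(-1/35432) = 37/(1879/828) + 22295/35432 = 37*(828/1879) + 22295/35432 = 30636/1879 + 22295/35432 = 1127387057/66576728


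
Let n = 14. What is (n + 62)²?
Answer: 5776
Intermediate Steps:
(n + 62)² = (14 + 62)² = 76² = 5776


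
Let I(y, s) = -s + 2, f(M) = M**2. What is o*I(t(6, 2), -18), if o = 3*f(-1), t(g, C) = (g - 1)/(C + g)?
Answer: 60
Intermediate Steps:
t(g, C) = (-1 + g)/(C + g)
I(y, s) = 2 - s
o = 3 (o = 3*(-1)**2 = 3*1 = 3)
o*I(t(6, 2), -18) = 3*(2 - 1*(-18)) = 3*(2 + 18) = 3*20 = 60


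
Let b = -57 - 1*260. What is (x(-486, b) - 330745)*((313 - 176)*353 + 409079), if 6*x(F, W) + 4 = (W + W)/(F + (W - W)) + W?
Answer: -36770849031040/243 ≈ -1.5132e+11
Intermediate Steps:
b = -317 (b = -57 - 260 = -317)
x(F, W) = -2/3 + W/6 + W/(3*F) (x(F, W) = -2/3 + ((W + W)/(F + (W - W)) + W)/6 = -2/3 + ((2*W)/(F + 0) + W)/6 = -2/3 + ((2*W)/F + W)/6 = -2/3 + (2*W/F + W)/6 = -2/3 + (W + 2*W/F)/6 = -2/3 + (W/6 + W/(3*F)) = -2/3 + W/6 + W/(3*F))
(x(-486, b) - 330745)*((313 - 176)*353 + 409079) = ((1/6)*(2*(-317) - 486*(-4 - 317))/(-486) - 330745)*((313 - 176)*353 + 409079) = ((1/6)*(-1/486)*(-634 - 486*(-321)) - 330745)*(137*353 + 409079) = ((1/6)*(-1/486)*(-634 + 156006) - 330745)*(48361 + 409079) = ((1/6)*(-1/486)*155372 - 330745)*457440 = (-38843/729 - 330745)*457440 = -241151948/729*457440 = -36770849031040/243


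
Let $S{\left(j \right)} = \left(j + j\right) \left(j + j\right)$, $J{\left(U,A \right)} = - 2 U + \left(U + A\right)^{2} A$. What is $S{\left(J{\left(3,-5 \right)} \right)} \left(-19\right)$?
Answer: $-51376$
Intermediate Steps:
$J{\left(U,A \right)} = - 2 U + A \left(A + U\right)^{2}$ ($J{\left(U,A \right)} = - 2 U + \left(A + U\right)^{2} A = - 2 U + A \left(A + U\right)^{2}$)
$S{\left(j \right)} = 4 j^{2}$ ($S{\left(j \right)} = 2 j 2 j = 4 j^{2}$)
$S{\left(J{\left(3,-5 \right)} \right)} \left(-19\right) = 4 \left(\left(-2\right) 3 - 5 \left(-5 + 3\right)^{2}\right)^{2} \left(-19\right) = 4 \left(-6 - 5 \left(-2\right)^{2}\right)^{2} \left(-19\right) = 4 \left(-6 - 20\right)^{2} \left(-19\right) = 4 \left(-26\right)^{2} \left(-19\right) = 4 \cdot 676 \left(-19\right) = 2704 \left(-19\right) = -51376$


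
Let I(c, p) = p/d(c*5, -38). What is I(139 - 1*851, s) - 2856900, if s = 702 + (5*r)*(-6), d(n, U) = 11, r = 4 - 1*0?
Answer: -31425318/11 ≈ -2.8568e+6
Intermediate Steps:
r = 4 (r = 4 + 0 = 4)
s = 582 (s = 702 + (5*4)*(-6) = 702 + 20*(-6) = 702 - 120 = 582)
I(c, p) = p/11
I(139 - 1*851, s) - 2856900 = (1/11)*582 - 2856900 = 582/11 - 2856900 = -31425318/11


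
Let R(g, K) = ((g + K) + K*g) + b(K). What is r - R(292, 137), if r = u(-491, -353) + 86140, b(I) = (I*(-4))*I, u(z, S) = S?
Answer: 120430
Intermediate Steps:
b(I) = -4*I² (b(I) = (-4*I)*I = -4*I²)
R(g, K) = K + g - 4*K² + K*g (R(g, K) = ((g + K) + K*g) - 4*K² = ((K + g) + K*g) - 4*K² = (K + g + K*g) - 4*K² = K + g - 4*K² + K*g)
r = 85787 (r = -353 + 86140 = 85787)
r - R(292, 137) = 85787 - (137 + 292 - 4*137² + 137*292) = 85787 - (137 + 292 - 4*18769 + 40004) = 85787 - (137 + 292 - 75076 + 40004) = 85787 - 1*(-34643) = 85787 + 34643 = 120430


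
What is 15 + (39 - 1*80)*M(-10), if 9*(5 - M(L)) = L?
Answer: -2120/9 ≈ -235.56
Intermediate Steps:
M(L) = 5 - L/9
15 + (39 - 1*80)*M(-10) = 15 + (39 - 1*80)*(5 - 1/9*(-10)) = 15 + (39 - 80)*(5 + 10/9) = 15 - 41*55/9 = 15 - 2255/9 = -2120/9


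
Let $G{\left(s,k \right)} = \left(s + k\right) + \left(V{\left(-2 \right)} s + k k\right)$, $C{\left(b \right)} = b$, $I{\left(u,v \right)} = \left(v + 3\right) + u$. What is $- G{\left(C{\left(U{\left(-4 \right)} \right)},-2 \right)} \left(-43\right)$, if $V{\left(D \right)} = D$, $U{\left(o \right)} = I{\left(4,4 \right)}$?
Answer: $-387$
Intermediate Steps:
$I{\left(u,v \right)} = 3 + u + v$ ($I{\left(u,v \right)} = \left(3 + v\right) + u = 3 + u + v$)
$U{\left(o \right)} = 11$ ($U{\left(o \right)} = 3 + 4 + 4 = 11$)
$G{\left(s,k \right)} = k + k^{2} - s$ ($G{\left(s,k \right)} = \left(s + k\right) + \left(- 2 s + k k\right) = \left(k + s\right) + \left(- 2 s + k^{2}\right) = \left(k + s\right) + \left(k^{2} - 2 s\right) = k + k^{2} - s$)
$- G{\left(C{\left(U{\left(-4 \right)} \right)},-2 \right)} \left(-43\right) = - (-2 + \left(-2\right)^{2} - 11) \left(-43\right) = - (-2 + 4 - 11) \left(-43\right) = \left(-1\right) \left(-9\right) \left(-43\right) = 9 \left(-43\right) = -387$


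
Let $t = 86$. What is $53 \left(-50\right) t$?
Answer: $-227900$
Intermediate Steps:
$53 \left(-50\right) t = 53 \left(-50\right) 86 = \left(-2650\right) 86 = -227900$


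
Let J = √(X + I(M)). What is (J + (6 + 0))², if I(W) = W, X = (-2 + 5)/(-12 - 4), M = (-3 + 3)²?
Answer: (24 + I*√3)²/16 ≈ 35.813 + 5.1962*I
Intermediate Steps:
M = 0 (M = 0² = 0)
X = -3/16 (X = 3/(-16) = 3*(-1/16) = -3/16 ≈ -0.18750)
J = I*√3/4 (J = √(-3/16 + 0) = √(-3/16) = I*√3/4 ≈ 0.43301*I)
(J + (6 + 0))² = (I*√3/4 + (6 + 0))² = (I*√3/4 + 6)² = (6 + I*√3/4)²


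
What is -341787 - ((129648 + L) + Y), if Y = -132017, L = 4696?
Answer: -344114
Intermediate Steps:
-341787 - ((129648 + L) + Y) = -341787 - ((129648 + 4696) - 132017) = -341787 - (134344 - 132017) = -341787 - 1*2327 = -341787 - 2327 = -344114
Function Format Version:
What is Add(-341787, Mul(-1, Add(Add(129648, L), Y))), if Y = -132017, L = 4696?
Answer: -344114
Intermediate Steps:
Add(-341787, Mul(-1, Add(Add(129648, L), Y))) = Add(-341787, Mul(-1, Add(Add(129648, 4696), -132017))) = Add(-341787, Mul(-1, Add(134344, -132017))) = Add(-341787, Mul(-1, 2327)) = Add(-341787, -2327) = -344114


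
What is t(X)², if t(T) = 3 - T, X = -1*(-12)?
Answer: 81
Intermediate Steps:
X = 12
t(X)² = (3 - 1*12)² = (3 - 12)² = (-9)² = 81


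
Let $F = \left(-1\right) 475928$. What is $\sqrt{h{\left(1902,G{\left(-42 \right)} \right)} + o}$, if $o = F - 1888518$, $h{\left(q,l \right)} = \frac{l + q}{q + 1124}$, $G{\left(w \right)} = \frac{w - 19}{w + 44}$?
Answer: $\frac{3 i \sqrt{2405606697593}}{3026} \approx 1537.7 i$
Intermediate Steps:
$G{\left(w \right)} = \frac{-19 + w}{44 + w}$
$F = -475928$
$h{\left(q,l \right)} = \frac{l + q}{1124 + q}$
$o = -2364446$ ($o = -475928 - 1888518 = -2364446$)
$\sqrt{h{\left(1902,G{\left(-42 \right)} \right)} + o} = \sqrt{\frac{\frac{-19 - 42}{44 - 42} + 1902}{1124 + 1902} - 2364446} = \sqrt{\frac{\frac{1}{2} \left(-61\right) + 1902}{3026} - 2364446} = \sqrt{\frac{- \frac{61}{2} + 1902}{3026} - 2364446} = \sqrt{\frac{1}{3026} \cdot \frac{3743}{2} - 2364446} = \sqrt{\frac{3743}{6052} - 2364446} = \sqrt{- \frac{14309623449}{6052}} = \frac{3 i \sqrt{2405606697593}}{3026}$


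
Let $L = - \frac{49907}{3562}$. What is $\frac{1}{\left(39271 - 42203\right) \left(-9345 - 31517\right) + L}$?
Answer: $\frac{274}{32827219377} \approx 8.3467 \cdot 10^{-9}$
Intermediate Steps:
$L = - \frac{3839}{274}$ ($L = \left(-49907\right) \frac{1}{3562} = - \frac{3839}{274} \approx -14.011$)
$\frac{1}{\left(39271 - 42203\right) \left(-9345 - 31517\right) + L} = \frac{1}{\left(39271 - 42203\right) \left(-9345 - 31517\right) - \frac{3839}{274}} = \frac{1}{\left(-2932\right) \left(-40862\right) - \frac{3839}{274}} = \frac{1}{119807384 - \frac{3839}{274}} = \frac{1}{\frac{32827219377}{274}} = \frac{274}{32827219377}$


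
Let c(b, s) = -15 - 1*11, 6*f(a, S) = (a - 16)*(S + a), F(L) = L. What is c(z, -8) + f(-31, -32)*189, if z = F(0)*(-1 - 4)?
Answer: 186491/2 ≈ 93246.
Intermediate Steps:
f(a, S) = (-16 + a)*(S + a)/6 (f(a, S) = ((a - 16)*(S + a))/6 = ((-16 + a)*(S + a))/6 = (-16 + a)*(S + a)/6)
z = 0 (z = 0*(-1 - 4) = 0*(-5) = 0)
c(b, s) = -26 (c(b, s) = -15 - 11 = -26)
c(z, -8) + f(-31, -32)*189 = -26 + (-8/3*(-32) - 8/3*(-31) + (⅙)*(-31)² + (⅙)*(-32)*(-31))*189 = -26 + (256/3 + 248/3 + (⅙)*961 + 496/3)*189 = -26 + (256/3 + 248/3 + 961/6 + 496/3)*189 = -26 + (987/2)*189 = -26 + 186543/2 = 186491/2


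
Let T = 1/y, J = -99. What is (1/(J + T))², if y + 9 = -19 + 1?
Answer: 729/7150276 ≈ 0.00010195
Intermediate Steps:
y = -27 (y = -9 + (-19 + 1) = -9 - 18 = -27)
T = -1/27 (T = 1/(-27) = -1/27 ≈ -0.037037)
(1/(J + T))² = (1/(-99 - 1/27))² = (1/(-2674/27))² = (-27/2674)² = 729/7150276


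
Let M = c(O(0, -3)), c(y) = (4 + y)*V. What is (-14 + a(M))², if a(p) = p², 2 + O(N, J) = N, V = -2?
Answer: 4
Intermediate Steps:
O(N, J) = -2 + N
c(y) = -8 - 2*y (c(y) = (4 + y)*(-2) = -8 - 2*y)
M = -4 (M = -8 - 2*(-2 + 0) = -8 - 2*(-2) = -8 + 4 = -4)
(-14 + a(M))² = (-14 + (-4)²)² = (-14 + 16)² = 2² = 4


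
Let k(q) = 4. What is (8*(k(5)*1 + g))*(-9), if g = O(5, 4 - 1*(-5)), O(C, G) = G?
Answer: -936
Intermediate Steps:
g = 9 (g = 4 - 1*(-5) = 4 + 5 = 9)
(8*(k(5)*1 + g))*(-9) = (8*(4*1 + 9))*(-9) = (8*(4 + 9))*(-9) = (8*13)*(-9) = 104*(-9) = -936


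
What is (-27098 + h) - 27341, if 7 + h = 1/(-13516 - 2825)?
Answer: -889702087/16341 ≈ -54446.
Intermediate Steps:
h = -114388/16341 (h = -7 + 1/(-13516 - 2825) = -7 + 1/(-16341) = -7 - 1/16341 = -114388/16341 ≈ -7.0001)
(-27098 + h) - 27341 = (-27098 - 114388/16341) - 27341 = -442922806/16341 - 27341 = -889702087/16341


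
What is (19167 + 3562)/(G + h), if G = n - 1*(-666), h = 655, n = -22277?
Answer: -22729/20956 ≈ -1.0846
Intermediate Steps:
G = -21611 (G = -22277 - 1*(-666) = -22277 + 666 = -21611)
(19167 + 3562)/(G + h) = (19167 + 3562)/(-21611 + 655) = 22729/(-20956) = 22729*(-1/20956) = -22729/20956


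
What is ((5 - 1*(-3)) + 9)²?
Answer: 289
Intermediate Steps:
((5 - 1*(-3)) + 9)² = ((5 + 3) + 9)² = (8 + 9)² = 17² = 289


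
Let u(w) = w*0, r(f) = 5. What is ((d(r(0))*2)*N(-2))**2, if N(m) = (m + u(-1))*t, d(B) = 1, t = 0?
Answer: 0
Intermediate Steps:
u(w) = 0
N(m) = 0 (N(m) = (m + 0)*0 = m*0 = 0)
((d(r(0))*2)*N(-2))**2 = ((1*2)*0)**2 = (2*0)**2 = 0**2 = 0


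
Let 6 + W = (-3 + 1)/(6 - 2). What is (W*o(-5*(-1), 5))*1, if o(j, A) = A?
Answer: -65/2 ≈ -32.500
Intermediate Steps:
W = -13/2 (W = -6 + (-3 + 1)/(6 - 2) = -6 - 2/4 = -6 - 2*¼ = -6 - ½ = -13/2 ≈ -6.5000)
(W*o(-5*(-1), 5))*1 = -13/2*5*1 = -65/2*1 = -65/2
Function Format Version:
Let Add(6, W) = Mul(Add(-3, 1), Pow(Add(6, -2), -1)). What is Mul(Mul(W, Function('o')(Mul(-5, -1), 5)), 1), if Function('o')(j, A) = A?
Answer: Rational(-65, 2) ≈ -32.500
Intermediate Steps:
W = Rational(-13, 2) (W = Add(-6, Mul(Add(-3, 1), Pow(Add(6, -2), -1))) = Add(-6, Mul(-2, Pow(4, -1))) = Add(-6, Mul(-2, Rational(1, 4))) = Add(-6, Rational(-1, 2)) = Rational(-13, 2) ≈ -6.5000)
Mul(Mul(W, Function('o')(Mul(-5, -1), 5)), 1) = Mul(Mul(Rational(-13, 2), 5), 1) = Mul(Rational(-65, 2), 1) = Rational(-65, 2)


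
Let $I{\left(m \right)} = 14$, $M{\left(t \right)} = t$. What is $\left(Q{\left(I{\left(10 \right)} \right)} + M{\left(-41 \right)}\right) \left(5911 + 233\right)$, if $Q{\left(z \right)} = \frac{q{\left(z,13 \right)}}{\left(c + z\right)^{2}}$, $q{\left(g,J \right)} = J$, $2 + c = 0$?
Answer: $- \frac{754048}{3} \approx -2.5135 \cdot 10^{5}$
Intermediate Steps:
$c = -2$ ($c = -2 + 0 = -2$)
$Q{\left(z \right)} = \frac{13}{\left(-2 + z\right)^{2}}$
$\left(Q{\left(I{\left(10 \right)} \right)} + M{\left(-41 \right)}\right) \left(5911 + 233\right) = \left(\frac{13}{\left(-2 + 14\right)^{2}} - 41\right) \left(5911 + 233\right) = \left(\frac{13}{144} - 41\right) 6144 = \left(- \frac{5891}{144}\right) 6144 = - \frac{754048}{3}$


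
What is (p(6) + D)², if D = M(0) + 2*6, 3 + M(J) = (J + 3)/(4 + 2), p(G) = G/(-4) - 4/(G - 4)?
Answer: 36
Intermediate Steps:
p(G) = -4/(-4 + G) - G/4 (p(G) = G*(-¼) - 4/(-4 + G) = -G/4 - 4/(-4 + G) = -4/(-4 + G) - G/4)
M(J) = -5/2 + J/6 (M(J) = -3 + (J + 3)/(4 + 2) = -3 + (3 + J)/6 = -3 + (3 + J)*(⅙) = -3 + (½ + J/6) = -5/2 + J/6)
D = 19/2 (D = (-5/2 + (⅙)*0) + 2*6 = (-5/2 + 0) + 12 = -5/2 + 12 = 19/2 ≈ 9.5000)
(p(6) + D)² = ((-4 + 6 - ¼*6²)/(-4 + 6) + 19/2)² = ((-4 + 6 - ¼*36)/2 + 19/2)² = ((-4 + 6 - 9)/2 + 19/2)² = ((½)*(-7) + 19/2)² = (-7/2 + 19/2)² = 6² = 36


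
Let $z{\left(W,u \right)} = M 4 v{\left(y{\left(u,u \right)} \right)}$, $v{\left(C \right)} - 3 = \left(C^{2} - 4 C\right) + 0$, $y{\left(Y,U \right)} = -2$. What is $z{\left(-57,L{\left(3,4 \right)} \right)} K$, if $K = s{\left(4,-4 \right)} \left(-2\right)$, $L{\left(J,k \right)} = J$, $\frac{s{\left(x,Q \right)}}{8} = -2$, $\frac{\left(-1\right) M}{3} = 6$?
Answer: $-34560$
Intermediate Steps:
$M = -18$ ($M = \left(-3\right) 6 = -18$)
$s{\left(x,Q \right)} = -16$ ($s{\left(x,Q \right)} = 8 \left(-2\right) = -16$)
$v{\left(C \right)} = 3 + C^{2} - 4 C$ ($v{\left(C \right)} = 3 + \left(\left(C^{2} - 4 C\right) + 0\right) = 3 + \left(C^{2} - 4 C\right) = 3 + C^{2} - 4 C$)
$z{\left(W,u \right)} = -1080$ ($z{\left(W,u \right)} = \left(-18\right) 4 \left(3 + \left(-2\right)^{2} - -8\right) = - 72 \left(3 + 4 + 8\right) = \left(-72\right) 15 = -1080$)
$K = 32$ ($K = \left(-16\right) \left(-2\right) = 32$)
$z{\left(-57,L{\left(3,4 \right)} \right)} K = \left(-1080\right) 32 = -34560$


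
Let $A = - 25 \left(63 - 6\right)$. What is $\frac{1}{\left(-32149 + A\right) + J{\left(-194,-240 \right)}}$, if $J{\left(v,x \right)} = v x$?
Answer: $\frac{1}{12986} \approx 7.7006 \cdot 10^{-5}$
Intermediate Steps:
$A = -1425$ ($A = \left(-25\right) 57 = -1425$)
$\frac{1}{\left(-32149 + A\right) + J{\left(-194,-240 \right)}} = \frac{1}{\left(-32149 - 1425\right) - -46560} = \frac{1}{-33574 + 46560} = \frac{1}{12986}$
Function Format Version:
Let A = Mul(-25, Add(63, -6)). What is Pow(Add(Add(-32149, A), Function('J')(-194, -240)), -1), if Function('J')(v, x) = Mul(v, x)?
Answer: Rational(1, 12986) ≈ 7.7006e-5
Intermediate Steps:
A = -1425 (A = Mul(-25, 57) = -1425)
Pow(Add(Add(-32149, A), Function('J')(-194, -240)), -1) = Pow(Add(Add(-32149, -1425), Mul(-194, -240)), -1) = Pow(Add(-33574, 46560), -1) = Pow(12986, -1) = Rational(1, 12986)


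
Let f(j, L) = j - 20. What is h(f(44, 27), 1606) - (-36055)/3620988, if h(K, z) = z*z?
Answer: 9339382641223/3620988 ≈ 2.5792e+6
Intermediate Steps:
f(j, L) = -20 + j
h(K, z) = z²
h(f(44, 27), 1606) - (-36055)/3620988 = 1606² - (-36055)/3620988 = 2579236 - (-36055)/3620988 = 2579236 - 1*(-36055/3620988) = 2579236 + 36055/3620988 = 9339382641223/3620988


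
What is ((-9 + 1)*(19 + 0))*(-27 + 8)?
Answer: 2888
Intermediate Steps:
((-9 + 1)*(19 + 0))*(-27 + 8) = -8*19*(-19) = -152*(-19) = 2888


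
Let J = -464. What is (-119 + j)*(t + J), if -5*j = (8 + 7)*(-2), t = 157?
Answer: 34691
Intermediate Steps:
j = 6 (j = -(8 + 7)*(-2)/5 = -3*(-2) = -⅕*(-30) = 6)
(-119 + j)*(t + J) = (-119 + 6)*(157 - 464) = -113*(-307) = 34691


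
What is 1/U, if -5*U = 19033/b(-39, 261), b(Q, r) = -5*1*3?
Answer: 75/19033 ≈ 0.0039405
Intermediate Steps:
b(Q, r) = -15 (b(Q, r) = -5*3 = -15)
U = 19033/75 (U = -19033/(5*(-15)) = -19033*(-1)/(5*15) = -⅕*(-19033/15) = 19033/75 ≈ 253.77)
1/U = 1/(19033/75) = 75/19033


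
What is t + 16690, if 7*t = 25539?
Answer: 142369/7 ≈ 20338.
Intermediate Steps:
t = 25539/7 (t = (⅐)*25539 = 25539/7 ≈ 3648.4)
t + 16690 = 25539/7 + 16690 = 142369/7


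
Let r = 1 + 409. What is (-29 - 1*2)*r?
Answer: -12710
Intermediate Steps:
r = 410
(-29 - 1*2)*r = (-29 - 1*2)*410 = (-29 - 2)*410 = -31*410 = -12710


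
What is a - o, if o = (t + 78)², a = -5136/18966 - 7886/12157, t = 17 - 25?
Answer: -188333891338/38428277 ≈ -4900.9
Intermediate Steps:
t = -8
a = -35334038/38428277 (a = -5136*1/18966 - 7886*1/12157 = -856/3161 - 7886/12157 = -35334038/38428277 ≈ -0.91948)
o = 4900 (o = (-8 + 78)² = 70² = 4900)
a - o = -35334038/38428277 - 1*4900 = -35334038/38428277 - 4900 = -188333891338/38428277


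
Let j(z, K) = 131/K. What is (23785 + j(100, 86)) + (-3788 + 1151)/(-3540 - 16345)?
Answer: 40677798067/1710110 ≈ 23787.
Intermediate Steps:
(23785 + j(100, 86)) + (-3788 + 1151)/(-3540 - 16345) = (23785 + 131/86) + (-3788 + 1151)/(-3540 - 16345) = (23785 + 131*(1/86)) - 2637/(-19885) = (23785 + 131/86) - 2637*(-1/19885) = 2045641/86 + 2637/19885 = 40677798067/1710110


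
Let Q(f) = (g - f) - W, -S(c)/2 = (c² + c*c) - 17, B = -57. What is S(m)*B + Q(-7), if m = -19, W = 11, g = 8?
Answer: 80374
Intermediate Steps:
S(c) = 34 - 4*c² (S(c) = -2*((c² + c*c) - 17) = -2*((c² + c²) - 17) = -2*(2*c² - 17) = -2*(-17 + 2*c²) = 34 - 4*c²)
Q(f) = -3 - f (Q(f) = (8 - f) - 1*11 = (8 - f) - 11 = -3 - f)
S(m)*B + Q(-7) = (34 - 4*(-19)²)*(-57) + (-3 - 1*(-7)) = (34 - 4*361)*(-57) + (-3 + 7) = (34 - 1444)*(-57) + 4 = -1410*(-57) + 4 = 80370 + 4 = 80374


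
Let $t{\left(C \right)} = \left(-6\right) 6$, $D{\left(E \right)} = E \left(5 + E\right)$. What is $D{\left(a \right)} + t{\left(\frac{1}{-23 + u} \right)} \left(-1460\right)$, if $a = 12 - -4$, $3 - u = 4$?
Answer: $52896$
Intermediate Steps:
$u = -1$ ($u = 3 - 4 = -1$)
$a = 16$ ($a = 12 + 4 = 16$)
$t{\left(C \right)} = -36$
$D{\left(a \right)} + t{\left(\frac{1}{-23 + u} \right)} \left(-1460\right) = 16 \left(5 + 16\right) - -52560 = 16 \cdot 21 + 52560 = 336 + 52560 = 52896$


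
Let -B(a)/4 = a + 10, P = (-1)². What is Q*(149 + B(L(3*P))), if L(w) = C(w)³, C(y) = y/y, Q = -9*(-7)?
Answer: 6615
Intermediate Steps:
Q = 63
P = 1
C(y) = 1
L(w) = 1 (L(w) = 1³ = 1)
B(a) = -40 - 4*a (B(a) = -4*(a + 10) = -4*(10 + a) = -40 - 4*a)
Q*(149 + B(L(3*P))) = 63*(149 + (-40 - 4*1)) = 63*(149 + (-40 - 4)) = 63*(149 - 44) = 63*105 = 6615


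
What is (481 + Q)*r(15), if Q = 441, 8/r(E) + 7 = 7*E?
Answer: 3688/49 ≈ 75.265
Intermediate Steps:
r(E) = 8/(-7 + 7*E)
(481 + Q)*r(15) = (481 + 441)*(8/(7*(-1 + 15))) = 922*((8/7)/14) = 922*((8/7)*(1/14)) = 922*(4/49) = 3688/49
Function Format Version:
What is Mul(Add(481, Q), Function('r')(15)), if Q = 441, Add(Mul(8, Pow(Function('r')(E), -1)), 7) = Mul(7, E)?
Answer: Rational(3688, 49) ≈ 75.265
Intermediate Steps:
Function('r')(E) = Mul(8, Pow(Add(-7, Mul(7, E)), -1))
Mul(Add(481, Q), Function('r')(15)) = Mul(Add(481, 441), Mul(Rational(8, 7), Pow(Add(-1, 15), -1))) = Mul(922, Mul(Rational(8, 7), Pow(14, -1))) = Mul(922, Mul(Rational(8, 7), Rational(1, 14))) = Mul(922, Rational(4, 49)) = Rational(3688, 49)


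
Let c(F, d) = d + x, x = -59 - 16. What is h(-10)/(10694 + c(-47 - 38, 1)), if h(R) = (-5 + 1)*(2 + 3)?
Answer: -1/531 ≈ -0.0018832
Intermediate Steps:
x = -75
h(R) = -20 (h(R) = -4*5 = -20)
c(F, d) = -75 + d (c(F, d) = d - 75 = -75 + d)
h(-10)/(10694 + c(-47 - 38, 1)) = -20/(10694 + (-75 + 1)) = -20/(10694 - 74) = -20/10620 = -20*1/10620 = -1/531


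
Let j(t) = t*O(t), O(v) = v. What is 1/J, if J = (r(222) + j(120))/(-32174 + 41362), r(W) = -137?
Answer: 9188/14263 ≈ 0.64418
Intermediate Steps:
j(t) = t² (j(t) = t*t = t²)
J = 14263/9188 (J = (-137 + 120²)/(-32174 + 41362) = (-137 + 14400)/9188 = 14263*(1/9188) = 14263/9188 ≈ 1.5524)
1/J = 1/(14263/9188) = 9188/14263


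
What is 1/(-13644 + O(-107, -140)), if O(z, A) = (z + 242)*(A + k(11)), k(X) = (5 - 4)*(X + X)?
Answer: -1/29574 ≈ -3.3813e-5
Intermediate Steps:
k(X) = 2*X (k(X) = 1*(2*X) = 2*X)
O(z, A) = (22 + A)*(242 + z) (O(z, A) = (z + 242)*(A + 2*11) = (242 + z)*(A + 22) = (242 + z)*(22 + A) = (22 + A)*(242 + z))
1/(-13644 + O(-107, -140)) = 1/(-13644 + (5324 + 22*(-107) + 242*(-140) - 140*(-107))) = 1/(-13644 + (5324 - 2354 - 33880 + 14980)) = 1/(-13644 - 15930) = 1/(-29574) = -1/29574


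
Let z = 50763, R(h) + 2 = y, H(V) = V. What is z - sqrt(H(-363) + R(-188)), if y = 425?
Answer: 50763 - 2*sqrt(15) ≈ 50755.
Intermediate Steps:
R(h) = 423 (R(h) = -2 + 425 = 423)
z - sqrt(H(-363) + R(-188)) = 50763 - sqrt(-363 + 423) = 50763 - sqrt(60) = 50763 - 2*sqrt(15)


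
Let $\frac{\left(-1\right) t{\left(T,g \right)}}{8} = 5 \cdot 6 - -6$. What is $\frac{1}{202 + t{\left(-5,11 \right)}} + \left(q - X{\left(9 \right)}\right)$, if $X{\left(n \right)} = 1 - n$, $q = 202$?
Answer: $\frac{18059}{86} \approx 209.99$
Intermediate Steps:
$t{\left(T,g \right)} = -288$ ($t{\left(T,g \right)} = - 8 \left(5 \cdot 6 - -6\right) = - 8 \left(30 + 6\right) = \left(-8\right) 36 = -288$)
$\frac{1}{202 + t{\left(-5,11 \right)}} + \left(q - X{\left(9 \right)}\right) = \frac{1}{202 - 288} + \left(202 - \left(1 - 9\right)\right) = \frac{1}{-86} + \left(202 - \left(1 - 9\right)\right) = - \frac{1}{86} + \left(202 - -8\right) = - \frac{1}{86} + \left(202 + 8\right) = - \frac{1}{86} + 210 = \frac{18059}{86}$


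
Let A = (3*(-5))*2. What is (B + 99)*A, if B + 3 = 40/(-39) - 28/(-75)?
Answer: -185928/65 ≈ -2860.4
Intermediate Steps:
B = -1187/325 (B = -3 + (40/(-39) - 28/(-75)) = -3 + (40*(-1/39) - 28*(-1/75)) = -3 + (-40/39 + 28/75) = -3 - 212/325 = -1187/325 ≈ -3.6523)
A = -30 (A = -15*2 = -30)
(B + 99)*A = (-1187/325 + 99)*(-30) = (30988/325)*(-30) = -185928/65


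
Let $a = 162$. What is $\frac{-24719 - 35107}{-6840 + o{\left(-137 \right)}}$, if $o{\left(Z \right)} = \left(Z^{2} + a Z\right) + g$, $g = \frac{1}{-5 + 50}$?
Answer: $\frac{1346085}{230962} \approx 5.8282$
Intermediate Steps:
$g = \frac{1}{45} \approx 0.022222$
$o{\left(Z \right)} = \frac{1}{45} + Z^{2} + 162 Z$ ($o{\left(Z \right)} = \left(Z^{2} + 162 Z\right) + \frac{1}{45} = \frac{1}{45} + Z^{2} + 162 Z$)
$\frac{-24719 - 35107}{-6840 + o{\left(-137 \right)}} = \frac{-24719 - 35107}{-6840 + \left(\frac{1}{45} + \left(-137\right)^{2} + 162 \left(-137\right)\right)} = - \frac{59826}{-6840 + \left(\frac{1}{45} + 18769 - 22194\right)} = - \frac{59826}{-6840 - \frac{154124}{45}} = - \frac{59826}{- \frac{461924}{45}} = \left(-59826\right) \left(- \frac{45}{461924}\right) = \frac{1346085}{230962}$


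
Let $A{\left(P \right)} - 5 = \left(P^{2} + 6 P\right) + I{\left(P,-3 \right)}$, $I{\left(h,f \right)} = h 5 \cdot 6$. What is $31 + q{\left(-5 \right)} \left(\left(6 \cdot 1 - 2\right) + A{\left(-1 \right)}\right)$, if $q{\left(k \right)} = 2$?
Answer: $-21$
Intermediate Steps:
$I{\left(h,f \right)} = 30 h$ ($I{\left(h,f \right)} = 5 h 6 = 30 h$)
$A{\left(P \right)} = 5 + P^{2} + 36 P$ ($A{\left(P \right)} = 5 + \left(\left(P^{2} + 6 P\right) + 30 P\right) = 5 + \left(P^{2} + 36 P\right) = 5 + P^{2} + 36 P$)
$31 + q{\left(-5 \right)} \left(\left(6 \cdot 1 - 2\right) + A{\left(-1 \right)}\right) = 31 + 2 \left(\left(6 \cdot 1 - 2\right) + \left(5 + \left(-1\right)^{2} + 36 \left(-1\right)\right)\right) = 31 + 2 \left(\left(6 - 2\right) + \left(5 + 1 - 36\right)\right) = 31 + 2 \left(4 - 30\right) = 31 + 2 \left(-26\right) = 31 - 52 = -21$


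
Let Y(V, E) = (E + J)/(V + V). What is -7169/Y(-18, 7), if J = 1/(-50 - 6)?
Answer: 14452704/391 ≈ 36963.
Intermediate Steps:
J = -1/56 (J = 1/(-56) = -1/56 ≈ -0.017857)
Y(V, E) = (-1/56 + E)/(2*V) (Y(V, E) = (E - 1/56)/(V + V) = (-1/56 + E)/((2*V)) = (-1/56 + E)*(1/(2*V)) = (-1/56 + E)/(2*V))
-7169/Y(-18, 7) = -7169*(-2016/(-1 + 56*7)) = -7169*(-2016/(-1 + 392)) = -7169/((1/112)*(-1/18)*391) = -7169/(-391/2016) = -7169*(-2016/391) = 14452704/391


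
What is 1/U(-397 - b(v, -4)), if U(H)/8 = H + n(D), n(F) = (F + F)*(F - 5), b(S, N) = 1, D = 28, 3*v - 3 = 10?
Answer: 1/7120 ≈ 0.00014045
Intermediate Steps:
v = 13/3 (v = 1 + (⅓)*10 = 1 + 10/3 = 13/3 ≈ 4.3333)
n(F) = 2*F*(-5 + F) (n(F) = (2*F)*(-5 + F) = 2*F*(-5 + F))
U(H) = 10304 + 8*H (U(H) = 8*(H + 2*28*(-5 + 28)) = 8*(H + 2*28*23) = 8*(H + 1288) = 8*(1288 + H) = 10304 + 8*H)
1/U(-397 - b(v, -4)) = 1/(10304 + 8*(-397 - 1*1)) = 1/(10304 + 8*(-397 - 1)) = 1/(10304 + 8*(-398)) = 1/(10304 - 3184) = 1/7120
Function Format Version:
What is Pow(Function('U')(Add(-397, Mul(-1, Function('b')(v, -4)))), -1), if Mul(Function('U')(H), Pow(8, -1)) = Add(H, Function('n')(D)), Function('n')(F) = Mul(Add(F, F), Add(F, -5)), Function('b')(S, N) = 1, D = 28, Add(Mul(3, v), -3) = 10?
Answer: Rational(1, 7120) ≈ 0.00014045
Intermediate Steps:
v = Rational(13, 3) (v = Add(1, Mul(Rational(1, 3), 10)) = Add(1, Rational(10, 3)) = Rational(13, 3) ≈ 4.3333)
Function('n')(F) = Mul(2, F, Add(-5, F)) (Function('n')(F) = Mul(Mul(2, F), Add(-5, F)) = Mul(2, F, Add(-5, F)))
Function('U')(H) = Add(10304, Mul(8, H)) (Function('U')(H) = Mul(8, Add(H, Mul(2, 28, Add(-5, 28)))) = Mul(8, Add(H, Mul(2, 28, 23))) = Mul(8, Add(H, 1288)) = Mul(8, Add(1288, H)) = Add(10304, Mul(8, H)))
Pow(Function('U')(Add(-397, Mul(-1, Function('b')(v, -4)))), -1) = Pow(Add(10304, Mul(8, Add(-397, Mul(-1, 1)))), -1) = Pow(Add(10304, Mul(8, Add(-397, -1))), -1) = Pow(Add(10304, Mul(8, -398)), -1) = Pow(Add(10304, -3184), -1) = Pow(7120, -1) = Rational(1, 7120)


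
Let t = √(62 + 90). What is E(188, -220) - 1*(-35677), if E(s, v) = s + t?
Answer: 35865 + 2*√38 ≈ 35877.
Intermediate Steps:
t = 2*√38 (t = √152 = 2*√38 ≈ 12.329)
E(s, v) = s + 2*√38
E(188, -220) - 1*(-35677) = (188 + 2*√38) - 1*(-35677) = (188 + 2*√38) + 35677 = 35865 + 2*√38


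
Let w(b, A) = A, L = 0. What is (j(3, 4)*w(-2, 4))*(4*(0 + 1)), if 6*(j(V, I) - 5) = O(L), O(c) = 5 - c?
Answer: 280/3 ≈ 93.333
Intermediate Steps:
j(V, I) = 35/6 (j(V, I) = 5 + (5 - 1*0)/6 = 5 + (5 + 0)/6 = 5 + (⅙)*5 = 5 + ⅚ = 35/6)
(j(3, 4)*w(-2, 4))*(4*(0 + 1)) = ((35/6)*4)*(4*(0 + 1)) = 70*(4*1)/3 = (70/3)*4 = 280/3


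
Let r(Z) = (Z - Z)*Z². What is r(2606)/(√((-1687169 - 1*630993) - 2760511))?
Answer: 0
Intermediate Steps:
r(Z) = 0 (r(Z) = 0*Z² = 0)
r(2606)/(√((-1687169 - 1*630993) - 2760511)) = 0/(√((-1687169 - 1*630993) - 2760511)) = 0/(√((-1687169 - 630993) - 2760511)) = 0/(√(-2318162 - 2760511)) = 0/(√(-5078673)) = 0/((3*I*√564297)) = 0*(-I*√564297/1692891) = 0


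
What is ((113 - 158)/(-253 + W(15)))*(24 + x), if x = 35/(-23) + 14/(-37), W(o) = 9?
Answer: 846315/207644 ≈ 4.0758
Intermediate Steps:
x = -1617/851 (x = 35*(-1/23) + 14*(-1/37) = -35/23 - 14/37 = -1617/851 ≈ -1.9001)
((113 - 158)/(-253 + W(15)))*(24 + x) = ((113 - 158)/(-253 + 9))*(24 - 1617/851) = -45/(-244)*(18807/851) = -45*(-1/244)*(18807/851) = (45/244)*(18807/851) = 846315/207644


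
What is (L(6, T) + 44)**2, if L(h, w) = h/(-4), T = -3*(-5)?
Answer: 7225/4 ≈ 1806.3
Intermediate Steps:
T = 15
L(h, w) = -h/4 (L(h, w) = h*(-1/4) = -h/4)
(L(6, T) + 44)**2 = (-1/4*6 + 44)**2 = (-3/2 + 44)**2 = (85/2)**2 = 7225/4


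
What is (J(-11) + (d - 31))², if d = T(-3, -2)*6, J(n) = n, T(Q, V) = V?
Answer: 2916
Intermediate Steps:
d = -12 (d = -2*6 = -12)
(J(-11) + (d - 31))² = (-11 + (-12 - 31))² = (-11 - 43)² = (-54)² = 2916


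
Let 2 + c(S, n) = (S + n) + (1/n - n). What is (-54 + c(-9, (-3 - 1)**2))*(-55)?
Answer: 57145/16 ≈ 3571.6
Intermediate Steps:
c(S, n) = -2 + S + 1/n (c(S, n) = -2 + ((S + n) + (1/n - n)) = -2 + (S + 1/n) = -2 + S + 1/n)
(-54 + c(-9, (-3 - 1)**2))*(-55) = (-54 + (-2 - 9 + 1/((-3 - 1)**2)))*(-55) = (-54 + (-2 - 9 + 1/((-4)**2)))*(-55) = (-54 + (-2 - 9 + 1/16))*(-55) = (-54 - 175/16)*(-55) = -1039/16*(-55) = 57145/16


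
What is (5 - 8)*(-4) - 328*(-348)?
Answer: 114156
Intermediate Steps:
(5 - 8)*(-4) - 328*(-348) = -3*(-4) + 114144 = 12 + 114144 = 114156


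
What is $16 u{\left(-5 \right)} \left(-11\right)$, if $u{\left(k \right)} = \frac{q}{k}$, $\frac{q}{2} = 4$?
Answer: $\frac{1408}{5} \approx 281.6$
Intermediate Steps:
$q = 8$ ($q = 2 \cdot 4 = 8$)
$u{\left(k \right)} = \frac{8}{k}$
$16 u{\left(-5 \right)} \left(-11\right) = 16 \frac{8}{-5} \left(-11\right) = 16 \cdot 8 \left(- \frac{1}{5}\right) \left(-11\right) = 16 \left(- \frac{8}{5}\right) \left(-11\right) = \left(- \frac{128}{5}\right) \left(-11\right) = \frac{1408}{5}$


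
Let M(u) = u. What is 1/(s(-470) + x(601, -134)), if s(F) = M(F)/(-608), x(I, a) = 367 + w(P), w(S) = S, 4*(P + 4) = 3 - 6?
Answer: 304/110359 ≈ 0.0027546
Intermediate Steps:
P = -19/4 (P = -4 + (3 - 6)/4 = -4 + (¼)*(-3) = -4 - ¾ = -19/4 ≈ -4.7500)
x(I, a) = 1449/4 (x(I, a) = 367 - 19/4 = 1449/4)
s(F) = -F/608 (s(F) = F/(-608) = F*(-1/608) = -F/608)
1/(s(-470) + x(601, -134)) = 1/(-1/608*(-470) + 1449/4) = 1/(235/304 + 1449/4) = 1/(110359/304) = 304/110359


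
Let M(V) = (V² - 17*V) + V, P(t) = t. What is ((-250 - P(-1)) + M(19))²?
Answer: 36864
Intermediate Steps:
M(V) = V² - 16*V
((-250 - P(-1)) + M(19))² = ((-250 - 1*(-1)) + 19*(-16 + 19))² = ((-250 + 1) + 19*3)² = (-249 + 57)² = (-192)² = 36864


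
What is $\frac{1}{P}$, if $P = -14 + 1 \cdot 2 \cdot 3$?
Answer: $- \frac{1}{8} \approx -0.125$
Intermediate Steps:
$P = -8$ ($P = -14 + 1 \cdot 6 = -14 + 6 = -8$)
$\frac{1}{P} = \frac{1}{-8} = - \frac{1}{8}$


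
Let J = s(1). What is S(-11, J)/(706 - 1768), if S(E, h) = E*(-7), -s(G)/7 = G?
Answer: -77/1062 ≈ -0.072505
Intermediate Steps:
s(G) = -7*G
J = -7 (J = -7*1 = -7)
S(E, h) = -7*E
S(-11, J)/(706 - 1768) = (-7*(-11))/(706 - 1768) = 77/(-1062) = -1/1062*77 = -77/1062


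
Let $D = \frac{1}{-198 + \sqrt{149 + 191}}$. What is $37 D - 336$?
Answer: $- \frac{6532815}{19432} - \frac{37 \sqrt{85}}{19432} \approx -336.21$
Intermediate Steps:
$D = \frac{1}{-198 + 2 \sqrt{85}}$ ($D = \frac{1}{-198 + \sqrt{340}} = \frac{1}{-198 + 2 \sqrt{85}} \approx -0.0055691$)
$37 D - 336 = 37 \left(- \frac{99}{19432} - \frac{\sqrt{85}}{19432}\right) - 336 = \left(- \frac{3663}{19432} - \frac{37 \sqrt{85}}{19432}\right) - 336 = - \frac{6532815}{19432} - \frac{37 \sqrt{85}}{19432}$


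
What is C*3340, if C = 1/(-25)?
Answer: -668/5 ≈ -133.60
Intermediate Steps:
C = -1/25 ≈ -0.040000
C*3340 = -1/25*3340 = -668/5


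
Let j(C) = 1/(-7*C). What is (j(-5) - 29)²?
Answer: 1028196/1225 ≈ 839.34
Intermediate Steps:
j(C) = -1/(7*C)
(j(-5) - 29)² = (-⅐/(-5) - 29)² = (-⅐*(-⅕) - 29)² = (1/35 - 29)² = (-1014/35)² = 1028196/1225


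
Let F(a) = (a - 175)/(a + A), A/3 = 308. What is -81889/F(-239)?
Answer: 56093965/414 ≈ 1.3549e+5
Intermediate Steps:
A = 924 (A = 3*308 = 924)
F(a) = (-175 + a)/(924 + a) (F(a) = (a - 175)/(a + 924) = (-175 + a)/(924 + a))
-81889/F(-239) = -81889*(924 - 239)/(-175 - 239) = -81889/(-414/685) = -81889*(-685/414) = 56093965/414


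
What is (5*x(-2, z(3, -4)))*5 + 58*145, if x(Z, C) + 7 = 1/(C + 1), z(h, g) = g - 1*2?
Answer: 8230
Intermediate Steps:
z(h, g) = -2 + g (z(h, g) = g - 2 = -2 + g)
x(Z, C) = -7 + 1/(1 + C) (x(Z, C) = -7 + 1/(C + 1) = -7 + 1/(1 + C))
(5*x(-2, z(3, -4)))*5 + 58*145 = (5*((-6 - 7*(-2 - 4))/(1 + (-2 - 4))))*5 + 58*145 = (5*((-6 - 7*(-6))/(1 - 6)))*5 + 8410 = (5*((-6 + 42)/(-5)))*5 + 8410 = (5*(-1/5*36))*5 + 8410 = (5*(-36/5))*5 + 8410 = -36*5 + 8410 = -180 + 8410 = 8230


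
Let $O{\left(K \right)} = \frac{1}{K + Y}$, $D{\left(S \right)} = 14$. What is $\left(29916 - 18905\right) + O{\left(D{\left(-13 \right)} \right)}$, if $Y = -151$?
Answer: $\frac{1508506}{137} \approx 11011.0$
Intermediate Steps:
$O{\left(K \right)} = \frac{1}{-151 + K}$ ($O{\left(K \right)} = \frac{1}{K - 151} = \frac{1}{-151 + K}$)
$\left(29916 - 18905\right) + O{\left(D{\left(-13 \right)} \right)} = \left(29916 - 18905\right) + \frac{1}{-151 + 14} = 11011 + \frac{1}{-137} = 11011 - \frac{1}{137} = \frac{1508506}{137}$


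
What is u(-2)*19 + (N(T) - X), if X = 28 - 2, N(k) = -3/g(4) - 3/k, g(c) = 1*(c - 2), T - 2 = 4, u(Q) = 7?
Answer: 105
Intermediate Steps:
T = 6 (T = 2 + 4 = 6)
g(c) = -2 + c (g(c) = 1*(-2 + c) = -2 + c)
N(k) = -3/2 - 3/k (N(k) = -3/(-2 + 4) - 3/k = -3/2 - 3/k)
X = 26
u(-2)*19 + (N(T) - X) = 7*19 + ((-3/2 - 3/6) - 1*26) = 133 + ((-3/2 - 3*⅙) - 26) = 133 + ((-3/2 - ½) - 26) = 133 + (-2 - 26) = 133 - 28 = 105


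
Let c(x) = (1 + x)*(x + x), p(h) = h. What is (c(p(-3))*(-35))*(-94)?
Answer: 39480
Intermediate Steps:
c(x) = 2*x*(1 + x) (c(x) = (1 + x)*(2*x) = 2*x*(1 + x))
(c(p(-3))*(-35))*(-94) = ((2*(-3)*(1 - 3))*(-35))*(-94) = ((2*(-3)*(-2))*(-35))*(-94) = (12*(-35))*(-94) = -420*(-94) = 39480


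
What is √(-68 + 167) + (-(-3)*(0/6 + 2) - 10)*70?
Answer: -280 + 3*√11 ≈ -270.05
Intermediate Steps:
√(-68 + 167) + (-(-3)*(0/6 + 2) - 10)*70 = √99 + (-(-3)*(0*(⅙) + 2) - 10)*70 = 3*√11 + (-(-3)*(0 + 2) - 10)*70 = 3*√11 + (-(-3)*2 - 10)*70 = 3*√11 + (-1*(-6) - 10)*70 = 3*√11 + (6 - 10)*70 = 3*√11 - 4*70 = 3*√11 - 280 = -280 + 3*√11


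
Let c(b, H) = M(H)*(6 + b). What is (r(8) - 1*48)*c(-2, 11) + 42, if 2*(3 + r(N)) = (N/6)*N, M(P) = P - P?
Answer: 42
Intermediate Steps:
M(P) = 0
r(N) = -3 + N**2/12 (r(N) = -3 + ((N/6)*N)/2 = -3 + (N**2/6)/2 = -3 + N**2/12)
c(b, H) = 0 (c(b, H) = 0*(6 + b) = 0)
(r(8) - 1*48)*c(-2, 11) + 42 = ((-3 + (1/12)*8**2) - 1*48)*0 + 42 = ((-3 + (1/12)*64) - 48)*0 + 42 = ((-3 + 16/3) - 48)*0 + 42 = (7/3 - 48)*0 + 42 = -137/3*0 + 42 = 0 + 42 = 42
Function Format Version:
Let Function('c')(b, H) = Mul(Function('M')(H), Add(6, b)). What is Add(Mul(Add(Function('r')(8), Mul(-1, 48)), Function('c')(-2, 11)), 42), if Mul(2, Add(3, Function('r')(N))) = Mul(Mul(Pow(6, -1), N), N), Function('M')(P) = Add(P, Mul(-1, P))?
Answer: 42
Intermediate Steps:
Function('M')(P) = 0
Function('r')(N) = Add(-3, Mul(Rational(1, 12), Pow(N, 2))) (Function('r')(N) = Add(-3, Mul(Rational(1, 2), Mul(Mul(Pow(6, -1), N), N))) = Add(-3, Mul(Rational(1, 2), Mul(Mul(Rational(1, 6), N), N))) = Add(-3, Mul(Rational(1, 2), Mul(Rational(1, 6), Pow(N, 2)))) = Add(-3, Mul(Rational(1, 12), Pow(N, 2))))
Function('c')(b, H) = 0 (Function('c')(b, H) = Mul(0, Add(6, b)) = 0)
Add(Mul(Add(Function('r')(8), Mul(-1, 48)), Function('c')(-2, 11)), 42) = Add(Mul(Add(Add(-3, Mul(Rational(1, 12), Pow(8, 2))), Mul(-1, 48)), 0), 42) = Add(Mul(Add(Add(-3, Mul(Rational(1, 12), 64)), -48), 0), 42) = Add(Mul(Add(Add(-3, Rational(16, 3)), -48), 0), 42) = Add(Mul(Add(Rational(7, 3), -48), 0), 42) = Add(Mul(Rational(-137, 3), 0), 42) = Add(0, 42) = 42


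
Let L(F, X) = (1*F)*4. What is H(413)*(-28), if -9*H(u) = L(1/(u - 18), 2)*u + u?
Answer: 1538012/1185 ≈ 1297.9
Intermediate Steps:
L(F, X) = 4*F (L(F, X) = F*4 = 4*F)
H(u) = -u/9 - 4*u/(9*(-18 + u)) (H(u) = -((4/(u - 18))*u + u)/9 = -((4/(-18 + u))*u + u)/9 = -(4*u/(-18 + u) + u)/9 = -(u + 4*u/(-18 + u))/9 = -u/9 - 4*u/(9*(-18 + u)))
H(413)*(-28) = ((⅑)*413*(14 - 1*413)/(-18 + 413))*(-28) = ((⅑)*413*(14 - 413)/395)*(-28) = ((⅑)*413*(1/395)*(-399))*(-28) = -54929/1185*(-28) = 1538012/1185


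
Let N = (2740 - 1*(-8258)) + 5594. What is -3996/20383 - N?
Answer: -338198732/20383 ≈ -16592.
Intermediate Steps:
N = 16592 (N = (2740 + 8258) + 5594 = 10998 + 5594 = 16592)
-3996/20383 - N = -3996/20383 - 1*16592 = -3996*1/20383 - 16592 = -3996/20383 - 16592 = -338198732/20383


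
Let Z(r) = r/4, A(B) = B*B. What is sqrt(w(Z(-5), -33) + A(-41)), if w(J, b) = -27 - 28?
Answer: sqrt(1626) ≈ 40.324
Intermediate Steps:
A(B) = B**2
Z(r) = r/4 (Z(r) = r*(1/4) = r/4)
w(J, b) = -55
sqrt(w(Z(-5), -33) + A(-41)) = sqrt(-55 + (-41)**2) = sqrt(-55 + 1681) = sqrt(1626)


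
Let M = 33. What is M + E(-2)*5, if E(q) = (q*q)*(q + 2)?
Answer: 33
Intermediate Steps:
E(q) = q**2*(2 + q)
M + E(-2)*5 = 33 + ((-2)**2*(2 - 2))*5 = 33 + (4*0)*5 = 33 + 0*5 = 33 + 0 = 33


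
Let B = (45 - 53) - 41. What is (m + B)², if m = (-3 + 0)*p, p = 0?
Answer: 2401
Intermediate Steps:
B = -49 (B = -8 - 41 = -49)
m = 0 (m = (-3 + 0)*0 = -3*0 = 0)
(m + B)² = (0 - 49)² = (-49)² = 2401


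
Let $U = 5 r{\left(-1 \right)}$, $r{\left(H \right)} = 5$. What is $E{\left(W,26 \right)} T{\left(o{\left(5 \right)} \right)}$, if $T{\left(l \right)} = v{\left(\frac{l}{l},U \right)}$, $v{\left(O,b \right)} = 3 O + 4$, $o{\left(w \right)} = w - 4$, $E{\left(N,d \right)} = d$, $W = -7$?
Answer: $182$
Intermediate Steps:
$o{\left(w \right)} = -4 + w$
$U = 25$ ($U = 5 \cdot 5 = 25$)
$v{\left(O,b \right)} = 4 + 3 O$
$T{\left(l \right)} = 7$ ($T{\left(l \right)} = 4 + 3 \frac{l}{l} = 4 + 3 \cdot 1 = 4 + 3 = 7$)
$E{\left(W,26 \right)} T{\left(o{\left(5 \right)} \right)} = 26 \cdot 7 = 182$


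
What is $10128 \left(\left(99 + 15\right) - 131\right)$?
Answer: $-172176$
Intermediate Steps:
$10128 \left(\left(99 + 15\right) - 131\right) = 10128 \left(114 - 131\right) = 10128 \left(-17\right) = -172176$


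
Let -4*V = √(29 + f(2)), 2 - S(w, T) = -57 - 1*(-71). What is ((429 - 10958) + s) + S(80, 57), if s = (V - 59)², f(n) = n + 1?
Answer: -7058 + 118*√2 ≈ -6891.1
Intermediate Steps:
f(n) = 1 + n
S(w, T) = -12 (S(w, T) = 2 - (-57 - 1*(-71)) = 2 - (-57 + 71) = 2 - 1*14 = 2 - 14 = -12)
V = -√2 (V = -√(29 + (1 + 2))/4 = -√(29 + 3)/4 = -√2 ≈ -1.4142)
s = (-59 - √2)² (s = (-√2 - 59)² = (-59 - √2)² ≈ 3649.9)
((429 - 10958) + s) + S(80, 57) = ((429 - 10958) + (59 + √2)²) - 12 = (-10529 + (59 + √2)²) - 12 = -10541 + (59 + √2)²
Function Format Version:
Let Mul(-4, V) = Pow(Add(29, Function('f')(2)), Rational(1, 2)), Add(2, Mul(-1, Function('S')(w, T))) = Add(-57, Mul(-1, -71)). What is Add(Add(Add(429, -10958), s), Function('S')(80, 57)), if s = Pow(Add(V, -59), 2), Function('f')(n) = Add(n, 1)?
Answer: Add(-7058, Mul(118, Pow(2, Rational(1, 2)))) ≈ -6891.1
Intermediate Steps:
Function('f')(n) = Add(1, n)
Function('S')(w, T) = -12 (Function('S')(w, T) = Add(2, Mul(-1, Add(-57, Mul(-1, -71)))) = Add(2, Mul(-1, Add(-57, 71))) = Add(2, Mul(-1, 14)) = Add(2, -14) = -12)
V = Mul(-1, Pow(2, Rational(1, 2))) (V = Mul(Rational(-1, 4), Pow(Add(29, Add(1, 2)), Rational(1, 2))) = Mul(Rational(-1, 4), Pow(Add(29, 3), Rational(1, 2))) = Mul(Rational(-1, 4), Pow(32, Rational(1, 2))) = Mul(Rational(-1, 4), Mul(4, Pow(2, Rational(1, 2)))) = Mul(-1, Pow(2, Rational(1, 2))) ≈ -1.4142)
s = Pow(Add(-59, Mul(-1, Pow(2, Rational(1, 2)))), 2) (s = Pow(Add(Mul(-1, Pow(2, Rational(1, 2))), -59), 2) = Pow(Add(-59, Mul(-1, Pow(2, Rational(1, 2)))), 2) ≈ 3649.9)
Add(Add(Add(429, -10958), s), Function('S')(80, 57)) = Add(Add(Add(429, -10958), Pow(Add(59, Pow(2, Rational(1, 2))), 2)), -12) = Add(Add(-10529, Pow(Add(59, Pow(2, Rational(1, 2))), 2)), -12) = Add(-10541, Pow(Add(59, Pow(2, Rational(1, 2))), 2))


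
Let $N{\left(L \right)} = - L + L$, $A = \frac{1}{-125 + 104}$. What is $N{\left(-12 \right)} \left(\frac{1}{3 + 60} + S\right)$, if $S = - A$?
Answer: $0$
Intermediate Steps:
$A = - \frac{1}{21}$ ($A = \frac{1}{-21} = - \frac{1}{21} \approx -0.047619$)
$N{\left(L \right)} = 0$
$S = \frac{1}{21}$ ($S = \left(-1\right) \left(- \frac{1}{21}\right) = \frac{1}{21} \approx 0.047619$)
$N{\left(-12 \right)} \left(\frac{1}{3 + 60} + S\right) = 0 \left(\frac{1}{3 + 60} + \frac{1}{21}\right) = 0 \left(\frac{1}{63} + \frac{1}{21}\right) = 0 \cdot \frac{4}{63} = 0$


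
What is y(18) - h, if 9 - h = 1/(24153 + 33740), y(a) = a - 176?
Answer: -9668130/57893 ≈ -167.00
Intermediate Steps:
y(a) = -176 + a
h = 521036/57893 (h = 9 - 1/(24153 + 33740) = 9 - 1/57893 = 521036/57893 ≈ 9.0000)
y(18) - h = (-176 + 18) - 1*521036/57893 = -158 - 521036/57893 = -9668130/57893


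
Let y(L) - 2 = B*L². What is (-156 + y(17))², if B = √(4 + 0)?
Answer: 179776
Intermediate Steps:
B = 2 (B = √4 = 2)
y(L) = 2 + 2*L²
(-156 + y(17))² = (-156 + (2 + 2*17²))² = (-156 + (2 + 2*289))² = (-156 + (2 + 578))² = (-156 + 580)² = 424² = 179776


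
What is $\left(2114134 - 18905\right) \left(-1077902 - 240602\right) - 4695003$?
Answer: $-2762572512419$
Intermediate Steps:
$\left(2114134 - 18905\right) \left(-1077902 - 240602\right) - 4695003 = 2095229 \left(-1318504\right) - 4695003 = -2762567817416 - 4695003 = -2762572512419$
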